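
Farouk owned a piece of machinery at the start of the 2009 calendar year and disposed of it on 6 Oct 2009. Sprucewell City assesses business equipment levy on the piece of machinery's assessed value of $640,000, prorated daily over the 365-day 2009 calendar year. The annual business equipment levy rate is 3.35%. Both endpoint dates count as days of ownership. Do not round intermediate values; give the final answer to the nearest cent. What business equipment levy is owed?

Days held (1 Jan – 6 Oct 2009): 279 out of 365
Tax = $640,000 × 3.35% × 279/365 = $16,388.3836

$16,388.38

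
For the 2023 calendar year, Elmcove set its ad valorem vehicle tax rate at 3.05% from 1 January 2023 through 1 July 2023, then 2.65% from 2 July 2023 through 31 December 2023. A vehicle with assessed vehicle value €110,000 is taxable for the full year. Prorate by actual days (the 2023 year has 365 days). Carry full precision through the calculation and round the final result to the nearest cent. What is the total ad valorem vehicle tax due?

€3,134.40

1 January – 1 July 2023: 182 days at 3.05% → €110,000 × 3.05% × 182/365 = €1,672.9041
2 July – 31 December 2023: 183 days at 2.65% → €110,000 × 2.65% × 183/365 = €1,461.4932
Total = €3,134.3973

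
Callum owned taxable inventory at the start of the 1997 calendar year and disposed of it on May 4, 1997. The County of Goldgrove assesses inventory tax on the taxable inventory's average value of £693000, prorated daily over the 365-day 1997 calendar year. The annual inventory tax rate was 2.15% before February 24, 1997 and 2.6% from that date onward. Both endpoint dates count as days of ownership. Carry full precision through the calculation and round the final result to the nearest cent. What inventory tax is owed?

£5659.82

January 1 – February 23, 1997: 54 days at 2.15% → £693000 × 2.15% × 54/365 = £2204.3096
February 24 – May 4, 1997: 70 days at 2.6% → £693000 × 2.6% × 70/365 = £3455.5068
Total = £5659.8164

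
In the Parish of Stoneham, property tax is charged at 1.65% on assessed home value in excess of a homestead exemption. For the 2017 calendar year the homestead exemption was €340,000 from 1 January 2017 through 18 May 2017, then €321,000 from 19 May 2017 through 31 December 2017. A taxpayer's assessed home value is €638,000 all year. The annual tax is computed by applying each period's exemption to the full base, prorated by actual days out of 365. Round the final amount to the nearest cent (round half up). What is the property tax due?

€5,111.97

1 January – 18 May 2017: 138 days, exemption €340,000 → (€638,000 − €340,000) × 1.65% × 138/365 = €1,859.0301
19 May – 31 December 2017: 227 days, exemption €321,000 → (€638,000 − €321,000) × 1.65% × 227/365 = €3,252.9411
Total = €5,111.9712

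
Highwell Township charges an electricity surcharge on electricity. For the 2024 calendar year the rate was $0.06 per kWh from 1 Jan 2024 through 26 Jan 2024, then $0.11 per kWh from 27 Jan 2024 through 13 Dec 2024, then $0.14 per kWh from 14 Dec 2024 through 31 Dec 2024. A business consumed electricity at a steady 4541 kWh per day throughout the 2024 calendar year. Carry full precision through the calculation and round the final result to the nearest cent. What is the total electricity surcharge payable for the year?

$179,369.50

1 Jan – 26 Jan 2024: 26 days × 4541 kWh/day = 118,066 kWh at $0.06/kWh → $7,083.96
27 Jan – 13 Dec 2024: 322 days × 4541 kWh/day = 1,462,202 kWh at $0.11/kWh → $160,842.22
14 Dec – 31 Dec 2024: 18 days × 4541 kWh/day = 81,738 kWh at $0.14/kWh → $11,443.32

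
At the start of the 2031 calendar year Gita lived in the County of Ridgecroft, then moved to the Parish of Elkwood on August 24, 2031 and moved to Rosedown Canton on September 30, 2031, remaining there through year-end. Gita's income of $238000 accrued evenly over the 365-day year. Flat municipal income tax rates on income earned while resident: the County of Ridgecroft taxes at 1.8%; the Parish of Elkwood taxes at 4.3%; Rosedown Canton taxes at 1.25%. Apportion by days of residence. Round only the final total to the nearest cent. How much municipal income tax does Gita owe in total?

The County of Ridgecroft, January 1 – August 23, 2031: 235 days → $238000 × 1.8% × 235/365 = $2758.1918
The Parish of Elkwood, August 24 – September 29, 2031: 37 days → $238000 × 4.3% × 37/365 = $1037.4192
Rosedown Canton, September 30 – December 31, 2031: 93 days → $238000 × 1.25% × 93/365 = $758.0137
Total = $4553.6247

$4553.62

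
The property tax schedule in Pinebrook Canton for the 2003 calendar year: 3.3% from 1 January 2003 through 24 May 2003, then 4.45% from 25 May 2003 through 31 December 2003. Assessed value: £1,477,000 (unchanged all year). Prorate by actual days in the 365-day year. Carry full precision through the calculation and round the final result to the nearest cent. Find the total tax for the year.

1 January – 24 May 2003: 144 days at 3.3% → £1,477,000 × 3.3% × 144/365 = £19,229.3260
25 May – 31 December 2003: 221 days at 4.45% → £1,477,000 × 4.45% × 221/365 = £39,796.0452
Total = £59,025.3712

£59,025.37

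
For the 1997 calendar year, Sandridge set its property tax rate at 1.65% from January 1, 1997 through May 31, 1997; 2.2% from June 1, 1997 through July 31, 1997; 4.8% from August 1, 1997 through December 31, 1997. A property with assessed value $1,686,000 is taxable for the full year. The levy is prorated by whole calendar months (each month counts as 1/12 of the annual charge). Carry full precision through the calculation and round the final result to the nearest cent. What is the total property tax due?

January 1 – May 31, 1997: 5 months at 1.65% → $1,686,000 × 1.65% × 5/12 = $11,591.2500
June 1 – July 31, 1997: 2 months at 2.2% → $1,686,000 × 2.2% × 2/12 = $6,182.0000
August 1 – December 31, 1997: 5 months at 4.8% → $1,686,000 × 4.8% × 5/12 = $33,720.0000
Total = $51,493.2500

$51,493.25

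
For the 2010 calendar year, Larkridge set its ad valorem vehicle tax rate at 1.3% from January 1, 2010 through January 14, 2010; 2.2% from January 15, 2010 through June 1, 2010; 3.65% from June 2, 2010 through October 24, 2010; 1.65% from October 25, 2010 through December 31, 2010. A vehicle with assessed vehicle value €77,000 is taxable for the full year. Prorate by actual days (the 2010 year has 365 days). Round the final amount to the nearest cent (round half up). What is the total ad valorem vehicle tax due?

€2,032.06

January 1 – January 14, 2010: 14 days at 1.3% → €77,000 × 1.3% × 14/365 = €38.3945
January 15 – June 1, 2010: 138 days at 2.2% → €77,000 × 2.2% × 138/365 = €640.4712
June 2 – October 24, 2010: 145 days at 3.65% → €77,000 × 3.65% × 145/365 = €1,116.5000
October 25 – December 31, 2010: 68 days at 1.65% → €77,000 × 1.65% × 68/365 = €236.6959
Total = €2,032.0616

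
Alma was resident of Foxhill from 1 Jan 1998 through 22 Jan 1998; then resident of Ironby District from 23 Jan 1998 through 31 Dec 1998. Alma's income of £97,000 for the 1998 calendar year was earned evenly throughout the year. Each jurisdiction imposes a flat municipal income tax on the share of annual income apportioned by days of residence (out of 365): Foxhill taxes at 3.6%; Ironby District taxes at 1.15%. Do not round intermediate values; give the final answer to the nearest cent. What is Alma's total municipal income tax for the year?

Foxhill, 1 Jan – 22 Jan 1998: 22 days → £97,000 × 3.6% × 22/365 = £210.4767
Ironby District, 23 Jan – 31 Dec 1998: 343 days → £97,000 × 1.15% × 343/365 = £1,048.2644
Total = £1,258.7411

£1,258.74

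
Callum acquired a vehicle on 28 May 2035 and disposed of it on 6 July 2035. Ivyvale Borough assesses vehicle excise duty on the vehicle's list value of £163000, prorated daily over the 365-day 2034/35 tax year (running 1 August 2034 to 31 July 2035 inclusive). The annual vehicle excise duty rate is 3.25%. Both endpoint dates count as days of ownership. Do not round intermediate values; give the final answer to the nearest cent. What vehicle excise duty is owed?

Days held (28 May – 6 July 2035): 40 out of 365
Tax = £163000 × 3.25% × 40/365 = £580.5479

£580.55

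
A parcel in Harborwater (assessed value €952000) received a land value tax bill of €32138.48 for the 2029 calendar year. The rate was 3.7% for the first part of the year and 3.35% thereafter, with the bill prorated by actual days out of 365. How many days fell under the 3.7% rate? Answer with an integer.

Let d = days at the first rate; then 365 − d days at the second rate.
€952000 × [3.7%·d + 3.35%·(365−d)] / 365 = €32138.48
Solving gives d = 27, so the new rate took effect on 28 Jan 2029.

27 days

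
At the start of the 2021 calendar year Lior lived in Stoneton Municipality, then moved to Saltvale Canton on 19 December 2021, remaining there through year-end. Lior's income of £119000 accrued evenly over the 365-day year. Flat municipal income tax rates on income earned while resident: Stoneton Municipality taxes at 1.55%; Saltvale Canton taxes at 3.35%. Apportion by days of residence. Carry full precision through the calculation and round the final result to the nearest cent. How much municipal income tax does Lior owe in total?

£1920.79

Stoneton Municipality, 1 January – 18 December 2021: 352 days → £119000 × 1.55% × 352/365 = £1778.8055
Saltvale Canton, 19 December – 31 December 2021: 13 days → £119000 × 3.35% × 13/365 = £141.9849
Total = £1920.7904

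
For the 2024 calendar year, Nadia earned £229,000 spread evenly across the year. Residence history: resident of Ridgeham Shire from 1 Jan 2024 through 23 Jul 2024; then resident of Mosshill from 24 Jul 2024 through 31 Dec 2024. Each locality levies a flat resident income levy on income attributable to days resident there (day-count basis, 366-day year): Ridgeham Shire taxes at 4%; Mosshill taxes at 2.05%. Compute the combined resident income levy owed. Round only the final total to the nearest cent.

£7,195.67

Ridgeham Shire, 1 Jan – 23 Jul 2024: 205 days → £229,000 × 4% × 205/366 = £5,130.6011
Mosshill, 24 Jul – 31 Dec 2024: 161 days → £229,000 × 2.05% × 161/366 = £2,065.0669
Total = £7,195.6680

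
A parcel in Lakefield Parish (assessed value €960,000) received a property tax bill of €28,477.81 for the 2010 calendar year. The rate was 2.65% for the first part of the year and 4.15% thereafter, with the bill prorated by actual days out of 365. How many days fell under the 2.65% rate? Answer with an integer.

Let d = days at the first rate; then 365 − d days at the second rate.
€960,000 × [2.65%·d + 4.15%·(365−d)] / 365 = €28,477.81
Solving gives d = 288, so the new rate took effect on October 16, 2010.

288 days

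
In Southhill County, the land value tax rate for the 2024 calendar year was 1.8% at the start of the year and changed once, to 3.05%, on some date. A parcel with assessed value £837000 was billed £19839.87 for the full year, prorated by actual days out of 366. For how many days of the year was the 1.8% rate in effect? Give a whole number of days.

Let d = days at the first rate; then 366 − d days at the second rate.
£837000 × [1.8%·d + 3.05%·(366−d)] / 366 = £19839.87
Solving gives d = 199, so the new rate took effect on 18 Jul 2024.

199 days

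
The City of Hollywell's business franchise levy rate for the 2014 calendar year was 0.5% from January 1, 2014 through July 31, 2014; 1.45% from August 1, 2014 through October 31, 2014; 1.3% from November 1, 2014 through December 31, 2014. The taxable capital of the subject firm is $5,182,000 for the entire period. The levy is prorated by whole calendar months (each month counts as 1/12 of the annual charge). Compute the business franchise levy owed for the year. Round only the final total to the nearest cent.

January 1 – July 31, 2014: 7 months at 0.5% → $5,182,000 × 0.5% × 7/12 = $15,114.1667
August 1 – October 31, 2014: 3 months at 1.45% → $5,182,000 × 1.45% × 3/12 = $18,784.7500
November 1 – December 31, 2014: 2 months at 1.3% → $5,182,000 × 1.3% × 2/12 = $11,227.6667
Total = $45,126.5833

$45,126.58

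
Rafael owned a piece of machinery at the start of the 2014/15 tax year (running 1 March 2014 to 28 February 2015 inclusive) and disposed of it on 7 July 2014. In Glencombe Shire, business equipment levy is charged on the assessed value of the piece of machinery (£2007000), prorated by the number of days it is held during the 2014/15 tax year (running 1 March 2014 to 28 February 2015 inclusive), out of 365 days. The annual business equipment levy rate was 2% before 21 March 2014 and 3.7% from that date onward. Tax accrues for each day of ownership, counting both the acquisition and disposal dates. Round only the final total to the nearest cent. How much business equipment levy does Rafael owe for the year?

1 March – 20 March 2014: 20 days at 2% → £2007000 × 2% × 20/365 = £2199.4521
21 March – 7 July 2014: 109 days at 3.7% → £2007000 × 3.7% × 109/365 = £22175.9753
Total = £24375.4274

£24375.43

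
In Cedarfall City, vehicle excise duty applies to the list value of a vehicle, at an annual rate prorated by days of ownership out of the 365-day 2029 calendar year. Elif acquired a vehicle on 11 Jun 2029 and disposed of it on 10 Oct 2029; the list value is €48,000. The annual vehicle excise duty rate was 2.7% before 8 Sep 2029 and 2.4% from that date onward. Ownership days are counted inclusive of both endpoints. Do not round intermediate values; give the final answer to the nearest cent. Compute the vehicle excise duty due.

11 Jun – 7 Sep 2029: 89 days at 2.7% → €48,000 × 2.7% × 89/365 = €316.0110
8 Sep – 10 Oct 2029: 33 days at 2.4% → €48,000 × 2.4% × 33/365 = €104.1534
Total = €420.1644

€420.16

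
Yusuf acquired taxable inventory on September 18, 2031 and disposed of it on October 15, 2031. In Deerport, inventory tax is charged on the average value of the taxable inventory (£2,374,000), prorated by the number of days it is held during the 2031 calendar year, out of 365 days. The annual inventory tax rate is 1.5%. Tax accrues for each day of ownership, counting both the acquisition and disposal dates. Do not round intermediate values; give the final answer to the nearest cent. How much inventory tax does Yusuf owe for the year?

Days held (September 18 – October 15, 2031): 28 out of 365
Tax = £2,374,000 × 1.5% × 28/365 = £2,731.7260

£2,731.73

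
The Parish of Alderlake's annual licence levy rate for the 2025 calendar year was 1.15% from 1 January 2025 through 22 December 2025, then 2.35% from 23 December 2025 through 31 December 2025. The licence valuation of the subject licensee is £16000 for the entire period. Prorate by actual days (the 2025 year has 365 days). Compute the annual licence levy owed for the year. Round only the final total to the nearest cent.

£188.73

1 January – 22 December 2025: 356 days at 1.15% → £16000 × 1.15% × 356/365 = £179.4630
23 December – 31 December 2025: 9 days at 2.35% → £16000 × 2.35% × 9/365 = £9.2712
Total = £188.7342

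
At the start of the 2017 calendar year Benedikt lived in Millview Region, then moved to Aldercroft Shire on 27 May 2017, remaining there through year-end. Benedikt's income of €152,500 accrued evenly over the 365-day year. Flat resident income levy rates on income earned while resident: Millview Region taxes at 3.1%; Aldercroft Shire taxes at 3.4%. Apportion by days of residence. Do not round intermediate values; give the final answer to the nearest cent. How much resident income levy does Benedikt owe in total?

€5,002.00

Millview Region, 1 January – 26 May 2017: 146 days → €152,500 × 3.1% × 146/365 = €1,891.0000
Aldercroft Shire, 27 May – 31 December 2017: 219 days → €152,500 × 3.4% × 219/365 = €3,111.0000
Total = €5,002.0000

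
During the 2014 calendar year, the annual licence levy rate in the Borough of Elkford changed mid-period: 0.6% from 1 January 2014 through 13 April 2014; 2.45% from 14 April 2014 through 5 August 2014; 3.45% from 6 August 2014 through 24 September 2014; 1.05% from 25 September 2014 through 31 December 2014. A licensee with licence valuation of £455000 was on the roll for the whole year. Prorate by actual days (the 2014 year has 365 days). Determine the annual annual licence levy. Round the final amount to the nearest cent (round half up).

£7685.14

1 January – 13 April 2014: 103 days at 0.6% → £455000 × 0.6% × 103/365 = £770.3836
14 April – 5 August 2014: 114 days at 2.45% → £455000 × 2.45% × 114/365 = £3481.6849
6 August – 24 September 2014: 50 days at 3.45% → £455000 × 3.45% × 50/365 = £2150.3425
25 September – 31 December 2014: 98 days at 1.05% → £455000 × 1.05% × 98/365 = £1282.7260
Total = £7685.1370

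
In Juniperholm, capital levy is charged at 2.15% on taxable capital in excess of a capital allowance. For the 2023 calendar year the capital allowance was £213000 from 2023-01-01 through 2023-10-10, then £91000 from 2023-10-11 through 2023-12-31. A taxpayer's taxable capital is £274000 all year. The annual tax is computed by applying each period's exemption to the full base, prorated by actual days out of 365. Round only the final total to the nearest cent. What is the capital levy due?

£1900.78

2023-01-01 to 2023-10-10: 283 days, exemption £213000 → (£274000 − £213000) × 2.15% × 283/365 = £1016.8616
2023-10-11 to 2023-12-31: 82 days, exemption £91000 → (£274000 − £91000) × 2.15% × 82/365 = £883.9151
Total = £1900.7767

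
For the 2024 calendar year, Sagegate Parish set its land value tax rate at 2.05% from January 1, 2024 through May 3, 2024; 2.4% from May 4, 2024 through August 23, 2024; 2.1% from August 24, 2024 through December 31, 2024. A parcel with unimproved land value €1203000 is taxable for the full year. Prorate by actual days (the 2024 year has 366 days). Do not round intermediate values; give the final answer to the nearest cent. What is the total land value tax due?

January 1 – May 3, 2024: 124 days at 2.05% → €1203000 × 2.05% × 124/366 = €8355.2623
May 4 – August 23, 2024: 112 days at 2.4% → €1203000 × 2.4% × 112/366 = €8835.1475
August 24 – December 31, 2024: 130 days at 2.1% → €1203000 × 2.1% × 130/366 = €8973.1967
Total = €26163.6066

€26163.61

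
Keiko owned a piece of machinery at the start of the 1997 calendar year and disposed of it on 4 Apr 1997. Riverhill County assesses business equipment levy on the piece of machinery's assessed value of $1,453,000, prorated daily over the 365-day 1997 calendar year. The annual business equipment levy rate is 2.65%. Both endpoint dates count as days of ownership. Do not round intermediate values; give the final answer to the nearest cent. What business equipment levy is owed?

Days held (1 Jan – 4 Apr 1997): 94 out of 365
Tax = $1,453,000 × 2.65% × 94/365 = $9,916.2274

$9,916.23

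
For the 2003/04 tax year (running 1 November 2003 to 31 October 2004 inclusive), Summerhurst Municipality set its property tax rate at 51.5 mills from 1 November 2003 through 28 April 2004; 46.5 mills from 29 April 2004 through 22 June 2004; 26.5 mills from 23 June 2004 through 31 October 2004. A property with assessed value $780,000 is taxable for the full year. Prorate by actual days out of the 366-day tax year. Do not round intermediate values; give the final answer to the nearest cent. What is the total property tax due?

1 November 2003 – 28 April 2004: 180 days at 51.5 mills → $780,000 × 5.15% × 180/366 = $19,755.7377
29 April – 22 June 2004: 55 days at 46.5 mills → $780,000 × 4.65% × 55/366 = $5,450.4098
23 June – 31 October 2004: 131 days at 26.5 mills → $780,000 × 2.65% × 131/366 = $7,398.2787
Total = $32,604.4262

$32,604.43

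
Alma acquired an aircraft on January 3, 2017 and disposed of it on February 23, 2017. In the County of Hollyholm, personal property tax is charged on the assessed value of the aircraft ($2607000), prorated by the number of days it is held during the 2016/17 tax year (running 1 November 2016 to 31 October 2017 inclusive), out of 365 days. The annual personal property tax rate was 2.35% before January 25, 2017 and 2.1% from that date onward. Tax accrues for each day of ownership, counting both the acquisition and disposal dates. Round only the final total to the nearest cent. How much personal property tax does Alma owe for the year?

$8192.41

January 3 – January 24, 2017: 22 days at 2.35% → $2607000 × 2.35% × 22/365 = $3692.6548
January 25 – February 23, 2017: 30 days at 2.1% → $2607000 × 2.1% × 30/365 = $4499.7534
Total = $8192.4082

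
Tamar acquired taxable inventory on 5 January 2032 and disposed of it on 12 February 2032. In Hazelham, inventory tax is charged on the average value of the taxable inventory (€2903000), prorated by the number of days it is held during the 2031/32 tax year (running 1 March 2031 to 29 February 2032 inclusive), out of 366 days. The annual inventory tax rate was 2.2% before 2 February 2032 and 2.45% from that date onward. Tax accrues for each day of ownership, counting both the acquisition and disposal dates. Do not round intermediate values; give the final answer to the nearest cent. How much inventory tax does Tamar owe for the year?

5 January – 1 February 2032: 28 days at 2.2% → €2903000 × 2.2% × 28/366 = €4885.9235
2 February – 12 February 2032: 11 days at 2.45% → €2903000 × 2.45% × 11/366 = €2137.5915
Total = €7023.5150

€7023.52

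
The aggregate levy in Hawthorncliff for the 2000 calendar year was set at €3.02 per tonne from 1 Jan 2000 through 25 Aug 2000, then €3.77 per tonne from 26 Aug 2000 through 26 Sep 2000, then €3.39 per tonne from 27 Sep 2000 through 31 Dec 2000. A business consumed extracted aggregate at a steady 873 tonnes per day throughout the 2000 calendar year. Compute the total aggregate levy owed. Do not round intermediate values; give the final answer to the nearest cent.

€1,016,905.32

1 Jan – 25 Aug 2000: 238 days × 873 tonnes/day = 207,774 tonnes at €3.02/tonne → €627,477.48
26 Aug – 26 Sep 2000: 32 days × 873 tonnes/day = 27,936 tonnes at €3.77/tonne → €105,318.72
27 Sep – 31 Dec 2000: 96 days × 873 tonnes/day = 83,808 tonnes at €3.39/tonne → €284,109.12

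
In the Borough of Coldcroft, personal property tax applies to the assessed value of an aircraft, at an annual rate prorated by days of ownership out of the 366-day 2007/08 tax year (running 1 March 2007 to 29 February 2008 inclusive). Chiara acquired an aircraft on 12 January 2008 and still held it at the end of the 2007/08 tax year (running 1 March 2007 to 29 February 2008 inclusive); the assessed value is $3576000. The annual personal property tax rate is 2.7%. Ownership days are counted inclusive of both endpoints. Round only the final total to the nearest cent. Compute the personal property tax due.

Days held (12 January – 29 February 2008): 49 out of 366
Tax = $3576000 × 2.7% × 49/366 = $12926.3607

$12926.36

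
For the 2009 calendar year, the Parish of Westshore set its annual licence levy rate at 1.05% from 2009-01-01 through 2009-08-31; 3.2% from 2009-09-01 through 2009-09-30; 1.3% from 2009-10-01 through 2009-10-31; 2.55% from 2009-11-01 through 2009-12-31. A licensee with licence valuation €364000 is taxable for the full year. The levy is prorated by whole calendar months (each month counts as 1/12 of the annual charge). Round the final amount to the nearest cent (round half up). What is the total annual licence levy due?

€5460.00

2009-01-01 to 2009-08-31: 8 months at 1.05% → €364000 × 1.05% × 8/12 = €2548.0000
2009-09-01 to 2009-09-30: 1 month at 3.2% → €364000 × 3.2% × 1/12 = €970.6667
2009-10-01 to 2009-10-31: 1 month at 1.3% → €364000 × 1.3% × 1/12 = €394.3333
2009-11-01 to 2009-12-31: 2 months at 2.55% → €364000 × 2.55% × 2/12 = €1547.0000
Total = €5460.0000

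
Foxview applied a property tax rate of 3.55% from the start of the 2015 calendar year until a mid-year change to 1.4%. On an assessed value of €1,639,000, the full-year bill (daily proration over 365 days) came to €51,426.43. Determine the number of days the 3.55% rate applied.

295 days

Let d = days at the first rate; then 365 − d days at the second rate.
€1,639,000 × [3.55%·d + 1.4%·(365−d)] / 365 = €51,426.43
Solving gives d = 295, so the new rate took effect on 23 Oct 2015.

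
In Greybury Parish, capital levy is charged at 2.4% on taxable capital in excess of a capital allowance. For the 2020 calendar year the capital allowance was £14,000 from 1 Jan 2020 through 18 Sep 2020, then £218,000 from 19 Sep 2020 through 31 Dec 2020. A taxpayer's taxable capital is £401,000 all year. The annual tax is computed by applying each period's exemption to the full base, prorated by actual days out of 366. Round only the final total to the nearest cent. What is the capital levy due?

1 Jan – 18 Sep 2020: 262 days, exemption £14,000 → (£401,000 − £14,000) × 2.4% × 262/366 = £6,648.7869
19 Sep – 31 Dec 2020: 104 days, exemption £218,000 → (£401,000 − £218,000) × 2.4% × 104/366 = £1,248.0000
Total = £7,896.7869

£7,896.79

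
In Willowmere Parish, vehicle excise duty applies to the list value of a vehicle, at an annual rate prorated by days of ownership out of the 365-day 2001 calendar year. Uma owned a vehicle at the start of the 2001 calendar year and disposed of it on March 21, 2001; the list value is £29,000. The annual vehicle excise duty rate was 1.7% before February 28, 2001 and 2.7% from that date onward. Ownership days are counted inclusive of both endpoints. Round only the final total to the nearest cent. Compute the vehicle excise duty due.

£125.53

January 1 – February 27, 2001: 58 days at 1.7% → £29,000 × 1.7% × 58/365 = £78.3397
February 28 – March 21, 2001: 22 days at 2.7% → £29,000 × 2.7% × 22/365 = £47.1945
Total = £125.5342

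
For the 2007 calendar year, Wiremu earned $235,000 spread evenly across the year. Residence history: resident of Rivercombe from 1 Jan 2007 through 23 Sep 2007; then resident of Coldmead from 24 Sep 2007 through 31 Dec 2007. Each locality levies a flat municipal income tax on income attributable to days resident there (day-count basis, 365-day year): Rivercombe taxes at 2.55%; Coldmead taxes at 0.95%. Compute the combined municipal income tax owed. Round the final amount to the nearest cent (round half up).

Rivercombe, 1 Jan – 23 Sep 2007: 266 days → $235,000 × 2.55% × 266/365 = $4,367.1370
Coldmead, 24 Sep – 31 Dec 2007: 99 days → $235,000 × 0.95% × 99/365 = $605.5274
Total = $4,972.6644

$4,972.66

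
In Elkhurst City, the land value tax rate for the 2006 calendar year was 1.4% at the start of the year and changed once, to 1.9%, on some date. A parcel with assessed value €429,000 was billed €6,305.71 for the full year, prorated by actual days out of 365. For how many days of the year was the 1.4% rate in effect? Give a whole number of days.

314 days

Let d = days at the first rate; then 365 − d days at the second rate.
€429,000 × [1.4%·d + 1.9%·(365−d)] / 365 = €6,305.71
Solving gives d = 314, so the new rate took effect on November 11, 2006.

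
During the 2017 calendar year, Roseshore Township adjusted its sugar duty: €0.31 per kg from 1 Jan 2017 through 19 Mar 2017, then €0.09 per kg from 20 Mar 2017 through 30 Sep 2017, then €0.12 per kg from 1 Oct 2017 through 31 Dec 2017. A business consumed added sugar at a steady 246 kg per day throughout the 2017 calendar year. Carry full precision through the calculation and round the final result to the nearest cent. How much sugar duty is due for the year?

€12981.42

1 Jan – 19 Mar 2017: 78 days × 246 kg/day = 19,188 kg at €0.31/kg → €5948.28
20 Mar – 30 Sep 2017: 195 days × 246 kg/day = 47,970 kg at €0.09/kg → €4317.30
1 Oct – 31 Dec 2017: 92 days × 246 kg/day = 22,632 kg at €0.12/kg → €2715.84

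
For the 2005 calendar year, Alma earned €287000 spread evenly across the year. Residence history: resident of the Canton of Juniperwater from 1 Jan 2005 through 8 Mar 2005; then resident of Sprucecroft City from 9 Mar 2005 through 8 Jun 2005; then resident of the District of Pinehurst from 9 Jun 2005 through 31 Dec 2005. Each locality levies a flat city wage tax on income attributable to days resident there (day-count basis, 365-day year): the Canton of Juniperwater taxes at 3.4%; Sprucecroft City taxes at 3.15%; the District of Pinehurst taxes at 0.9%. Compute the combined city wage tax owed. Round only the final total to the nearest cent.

The Canton of Juniperwater, 1 Jan – 8 Mar 2005: 67 days → €287000 × 3.4% × 67/365 = €1791.1945
Sprucecroft City, 9 Mar – 8 Jun 2005: 92 days → €287000 × 3.15% × 92/365 = €2278.7014
The District of Pinehurst, 9 Jun – 31 Dec 2005: 206 days → €287000 × 0.9% × 206/365 = €1457.8027
Total = €5527.6986

€5527.70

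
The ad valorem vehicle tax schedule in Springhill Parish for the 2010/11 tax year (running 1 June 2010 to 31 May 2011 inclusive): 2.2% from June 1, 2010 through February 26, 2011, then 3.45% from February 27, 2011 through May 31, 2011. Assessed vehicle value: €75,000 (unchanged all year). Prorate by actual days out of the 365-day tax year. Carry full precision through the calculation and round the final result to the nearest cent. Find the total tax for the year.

€1,891.44

June 1, 2010 – February 26, 2011: 271 days at 2.2% → €75,000 × 2.2% × 271/365 = €1,225.0685
February 27 – May 31, 2011: 94 days at 3.45% → €75,000 × 3.45% × 94/365 = €666.3699
Total = €1,891.4384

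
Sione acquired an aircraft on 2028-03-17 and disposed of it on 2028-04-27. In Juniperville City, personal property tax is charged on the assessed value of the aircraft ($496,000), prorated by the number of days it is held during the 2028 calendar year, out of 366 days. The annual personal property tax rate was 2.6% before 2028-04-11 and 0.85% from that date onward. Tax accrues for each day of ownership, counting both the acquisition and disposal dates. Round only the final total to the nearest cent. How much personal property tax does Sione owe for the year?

2028-03-17 to 2028-04-10: 25 days at 2.6% → $496,000 × 2.6% × 25/366 = $880.8743
2028-04-11 to 2028-04-27: 17 days at 0.85% → $496,000 × 0.85% × 17/366 = $195.8251
Total = $1,076.6995

$1,076.70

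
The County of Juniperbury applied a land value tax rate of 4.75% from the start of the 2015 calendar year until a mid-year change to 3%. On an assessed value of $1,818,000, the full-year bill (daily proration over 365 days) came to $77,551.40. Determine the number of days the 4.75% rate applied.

264 days

Let d = days at the first rate; then 365 − d days at the second rate.
$1,818,000 × [4.75%·d + 3%·(365−d)] / 365 = $77,551.40
Solving gives d = 264, so the new rate took effect on September 22, 2015.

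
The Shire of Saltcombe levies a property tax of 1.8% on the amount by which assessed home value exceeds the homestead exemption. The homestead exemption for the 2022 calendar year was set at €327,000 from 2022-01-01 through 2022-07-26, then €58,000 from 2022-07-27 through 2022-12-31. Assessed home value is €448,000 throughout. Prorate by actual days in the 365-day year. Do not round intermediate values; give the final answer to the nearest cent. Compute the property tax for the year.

2022-01-01 to 2022-07-26: 207 days, exemption €327,000 → (€448,000 − €327,000) × 1.8% × 207/365 = €1,235.1945
2022-07-27 to 2022-12-31: 158 days, exemption €58,000 → (€448,000 − €58,000) × 1.8% × 158/365 = €3,038.7945
Total = €4,273.9890

€4,273.99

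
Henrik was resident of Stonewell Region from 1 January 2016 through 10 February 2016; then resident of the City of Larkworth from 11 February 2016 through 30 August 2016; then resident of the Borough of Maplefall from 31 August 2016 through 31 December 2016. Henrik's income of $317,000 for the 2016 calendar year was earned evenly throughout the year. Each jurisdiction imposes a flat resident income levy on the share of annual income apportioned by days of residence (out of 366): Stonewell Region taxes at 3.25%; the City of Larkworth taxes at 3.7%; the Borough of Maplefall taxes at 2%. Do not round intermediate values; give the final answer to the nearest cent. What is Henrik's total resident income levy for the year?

Stonewell Region, 1 January – 10 February 2016: 41 days → $317,000 × 3.25% × 41/366 = $1,154.1052
The City of Larkworth, 11 February – 30 August 2016: 202 days → $317,000 × 3.7% × 202/366 = $6,473.3825
The Borough of Maplefall, 31 August – 31 December 2016: 123 days → $317,000 × 2% × 123/366 = $2,130.6557
Total = $9,758.1434

$9,758.14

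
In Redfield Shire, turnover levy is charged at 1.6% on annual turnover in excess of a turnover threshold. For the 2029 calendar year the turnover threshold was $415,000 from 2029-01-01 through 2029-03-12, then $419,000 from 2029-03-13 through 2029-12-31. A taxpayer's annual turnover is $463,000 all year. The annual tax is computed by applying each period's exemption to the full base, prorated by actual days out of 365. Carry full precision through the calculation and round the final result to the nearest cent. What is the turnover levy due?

$716.45

2029-01-01 to 2029-03-12: 71 days, exemption $415,000 → ($463,000 − $415,000) × 1.6% × 71/365 = $149.3918
2029-03-13 to 2029-12-31: 294 days, exemption $419,000 → ($463,000 − $419,000) × 1.6% × 294/365 = $567.0575
Total = $716.4493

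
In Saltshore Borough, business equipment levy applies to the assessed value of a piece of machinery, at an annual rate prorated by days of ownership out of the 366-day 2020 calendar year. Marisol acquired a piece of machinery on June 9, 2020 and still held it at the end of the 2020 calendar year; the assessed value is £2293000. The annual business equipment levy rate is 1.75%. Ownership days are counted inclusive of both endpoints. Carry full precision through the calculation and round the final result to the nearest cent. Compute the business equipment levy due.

Days held (June 9 – December 31, 2020): 206 out of 366
Tax = £2293000 × 1.75% × 206/366 = £22585.4235

£22585.42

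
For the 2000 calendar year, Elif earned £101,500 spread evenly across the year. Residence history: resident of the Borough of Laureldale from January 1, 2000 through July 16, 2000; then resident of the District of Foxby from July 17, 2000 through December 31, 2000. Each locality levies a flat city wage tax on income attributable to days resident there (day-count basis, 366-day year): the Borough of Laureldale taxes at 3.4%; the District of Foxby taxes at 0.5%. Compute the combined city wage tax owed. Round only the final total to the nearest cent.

£2,099.89

The Borough of Laureldale, January 1 – July 16, 2000: 198 days → £101,500 × 3.4% × 198/366 = £1,866.9344
The District of Foxby, July 17 – December 31, 2000: 168 days → £101,500 × 0.5% × 168/366 = £232.9508
Total = £2,099.8852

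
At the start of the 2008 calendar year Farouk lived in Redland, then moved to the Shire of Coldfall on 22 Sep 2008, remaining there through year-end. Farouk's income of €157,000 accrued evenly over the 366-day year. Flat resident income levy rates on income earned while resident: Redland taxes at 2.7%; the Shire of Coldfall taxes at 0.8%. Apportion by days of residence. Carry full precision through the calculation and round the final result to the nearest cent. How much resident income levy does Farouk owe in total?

€3,415.82

Redland, 1 Jan – 21 Sep 2008: 265 days → €157,000 × 2.7% × 265/366 = €3,069.2213
The Shire of Coldfall, 22 Sep – 31 Dec 2008: 101 days → €157,000 × 0.8% × 101/366 = €346.6011
Total = €3,415.8224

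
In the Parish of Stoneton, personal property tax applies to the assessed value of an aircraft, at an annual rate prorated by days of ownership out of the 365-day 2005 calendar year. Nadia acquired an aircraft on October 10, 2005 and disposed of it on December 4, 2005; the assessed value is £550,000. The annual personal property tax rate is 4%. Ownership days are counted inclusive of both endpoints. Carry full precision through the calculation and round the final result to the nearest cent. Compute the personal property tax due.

£3,375.34

Days held (October 10 – December 4, 2005): 56 out of 365
Tax = £550,000 × 4% × 56/365 = £3,375.3425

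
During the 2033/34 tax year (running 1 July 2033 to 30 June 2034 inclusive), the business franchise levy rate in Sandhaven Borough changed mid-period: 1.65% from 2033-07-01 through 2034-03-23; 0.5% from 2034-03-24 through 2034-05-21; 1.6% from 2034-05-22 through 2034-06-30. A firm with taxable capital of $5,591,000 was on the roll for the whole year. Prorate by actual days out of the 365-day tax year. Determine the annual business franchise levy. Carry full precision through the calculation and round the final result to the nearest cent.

2033-07-01 to 2034-03-23: 266 days at 1.65% → $5,591,000 × 1.65% × 266/365 = $67,229.8603
2034-03-24 to 2034-05-21: 59 days at 0.5% → $5,591,000 × 0.5% × 59/365 = $4,518.7534
2034-05-22 to 2034-06-30: 40 days at 1.6% → $5,591,000 × 1.6% × 40/365 = $9,803.3973
Total = $81,552.0110

$81,552.01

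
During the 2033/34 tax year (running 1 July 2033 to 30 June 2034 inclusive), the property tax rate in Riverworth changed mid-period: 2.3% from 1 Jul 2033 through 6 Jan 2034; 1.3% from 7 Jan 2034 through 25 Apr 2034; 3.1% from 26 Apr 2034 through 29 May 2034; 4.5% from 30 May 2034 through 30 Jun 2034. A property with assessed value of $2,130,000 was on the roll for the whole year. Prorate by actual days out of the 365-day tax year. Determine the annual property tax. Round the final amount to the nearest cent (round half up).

$48,324.74

1 Jul 2033 – 6 Jan 2034: 190 days at 2.3% → $2,130,000 × 2.3% × 190/365 = $25,501.6438
7 Jan – 25 Apr 2034: 109 days at 1.3% → $2,130,000 × 1.3% × 109/365 = $8,269.0685
26 Apr – 29 May 2034: 34 days at 3.1% → $2,130,000 × 3.1% × 34/365 = $6,150.7397
30 May – 30 Jun 2034: 32 days at 4.5% → $2,130,000 × 4.5% × 32/365 = $8,403.2877
Total = $48,324.7397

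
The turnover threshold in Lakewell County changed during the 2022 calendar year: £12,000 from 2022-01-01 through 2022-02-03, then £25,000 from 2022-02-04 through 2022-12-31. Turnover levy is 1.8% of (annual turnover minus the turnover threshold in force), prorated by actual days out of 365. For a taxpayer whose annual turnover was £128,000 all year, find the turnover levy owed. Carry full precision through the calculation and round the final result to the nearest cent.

2022-01-01 to 2022-02-03: 34 days, exemption £12,000 → (£128,000 − £12,000) × 1.8% × 34/365 = £194.4986
2022-02-04 to 2022-12-31: 331 days, exemption £25,000 → (£128,000 − £25,000) × 1.8% × 331/365 = £1,681.2986
Total = £1,875.7973

£1,875.80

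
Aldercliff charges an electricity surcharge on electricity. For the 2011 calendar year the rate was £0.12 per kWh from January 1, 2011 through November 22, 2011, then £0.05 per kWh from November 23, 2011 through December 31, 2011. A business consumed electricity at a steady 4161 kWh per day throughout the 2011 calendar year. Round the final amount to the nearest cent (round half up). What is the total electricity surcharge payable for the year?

£170,892.27

January 1 – November 22, 2011: 326 days × 4161 kWh/day = 1,356,486 kWh at £0.12/kWh → £162,778.32
November 23 – December 31, 2011: 39 days × 4161 kWh/day = 162,279 kWh at £0.05/kWh → £8,113.95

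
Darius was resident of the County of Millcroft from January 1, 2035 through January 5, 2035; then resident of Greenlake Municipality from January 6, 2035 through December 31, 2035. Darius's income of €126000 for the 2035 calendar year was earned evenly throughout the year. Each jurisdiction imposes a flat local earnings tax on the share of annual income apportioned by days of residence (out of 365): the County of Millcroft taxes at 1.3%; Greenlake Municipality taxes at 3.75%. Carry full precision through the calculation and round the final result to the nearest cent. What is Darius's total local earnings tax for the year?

€4682.71

The County of Millcroft, January 1 – January 5, 2035: 5 days → €126000 × 1.3% × 5/365 = €22.4384
Greenlake Municipality, January 6 – December 31, 2035: 360 days → €126000 × 3.75% × 360/365 = €4660.2740
Total = €4682.7123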